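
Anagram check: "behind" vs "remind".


Word 1: "behind" → sorted: bdehin
Word 2: "remind" → sorted: deimnr
Same letters? bdehin != deimnr
Anagram = No


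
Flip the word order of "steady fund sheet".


Original: "steady fund sheet"
Words (1..n): steady | fund | sheet
Reversed (n..1): sheet | fund | steady
Result = "sheet fund steady"


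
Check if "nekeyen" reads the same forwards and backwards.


Word: "nekeyen"
Reversed: "neyeken"
Forward == Backward? nekeyen != neyeken
Palindrome = No


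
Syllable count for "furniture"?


Word: "furniture"
Syllable breakdown: fur | ni | ture
Counting: 3 parts
= 3 syllables


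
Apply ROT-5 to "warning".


Word: "warning"
Shift: 5
Each letter → (letter + shift) mod 26:
  'w' (22) + 5 = 1 → 'b'
  'a' (0) + 5 = 5 → 'f'
  'r' (17) + 5 = 22 → 'w'
  'n' (13) + 5 = 18 → 's'
  'i' (8) + 5 = 13 → 'n'
  'n' (13) + 5 = 18 → 's'
  'g' (6) + 5 = 11 → 'l'
Result = "bfwsnsl"


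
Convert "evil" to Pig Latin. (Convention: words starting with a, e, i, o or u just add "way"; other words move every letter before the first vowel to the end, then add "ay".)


Word: "evil"
Starts with vowel → add 'way'
Pig Latin = "evilway"


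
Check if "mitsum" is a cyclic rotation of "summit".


Word: "summit", Candidate: "mitsum"
Method: check if candidate is substring of word+word
"summitsummit" contains "mitsum"? Yes
Is rotation = Yes


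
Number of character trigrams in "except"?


Word: "except" (length 6)
Number of 3-grams = length - 3 + 1 = 6 - 3 + 1
= 4


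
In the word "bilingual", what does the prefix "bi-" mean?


Prefix: bi-
Example: bilingual = bi- + lingual
Meaning = two


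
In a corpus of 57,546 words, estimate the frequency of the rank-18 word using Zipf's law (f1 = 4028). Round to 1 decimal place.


Zipf's law: f(r) = f(1) / r
f(1) = 4028
f(18) = 4028 / 18
= 223.8 occurrences


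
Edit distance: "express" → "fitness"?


Word 1: "express" (length 7)
Word 2: "fitness" (length 7)
One optimal edit sequence (insert/delete/substitute each cost 1):
  1. substitute 'e' -> 'f'  (+1)
  2. substitute 'x' -> 'i'  (+1)
  3. substitute 'p' -> 't'  (+1)
  4. substitute 'r' -> 'n'  (+1)
  5. keep 'e'
  6. keep 's'
  7. keep 's'
Total edit operations: 4
Edit distance = 4


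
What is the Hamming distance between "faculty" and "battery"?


Comparing character by character (same length = 7):
  Pos 0: 'f' vs 'b' !=
  Pos 1: 'a' vs 'a' =
  Pos 2: 'c' vs 't' !=
  Pos 3: 'u' vs 't' !=
  Pos 4: 'l' vs 'e' !=
  Pos 5: 't' vs 'r' !=
  Pos 6: 'y' vs 'y' =
Hamming distance = 5


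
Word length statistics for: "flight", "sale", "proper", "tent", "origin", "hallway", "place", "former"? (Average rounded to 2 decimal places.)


Lengths: "flight"=6, "sale"=4, "proper"=6, "tent"=4, "origin"=6, "hallway"=7, "place"=5, "former"=6
Sum = 44, Count = 8
Average = 44/8 = 5.50
= avg=5.50, min=4, max=7


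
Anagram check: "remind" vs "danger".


Word 1: "remind" → sorted: deimnr
Word 2: "danger" → sorted: adegnr
Same letters? deimnr != adegnr
Anagram = No


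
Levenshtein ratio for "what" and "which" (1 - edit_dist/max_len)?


Word 1: "what" (length 4)
Word 2: "which" (length 5)
One optimal edit sequence:
  1. keep 'w'
  2. keep 'h'
  3. insert 'i'  (+1)
  4. substitute 'a' -> 'c'  (+1)
  5. substitute 't' -> 'h'  (+1)
Edit distance = 3
Max length = max(4, 5) = 5
Similarity = 1 - 3/5
= 0.4000


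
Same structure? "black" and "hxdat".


Pattern of "black": [0, 1, 2, 3, 4]
Pattern of "hxdat": [0, 1, 2, 3, 4]
Patterns match
Same pattern = Yes


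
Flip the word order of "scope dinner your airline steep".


Original: "scope dinner your airline steep"
Words (1..n): scope | dinner | your | airline | steep
Reversed (n..1): steep | airline | your | dinner | scope
Result = "steep airline your dinner scope"


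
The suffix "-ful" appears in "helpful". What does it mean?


Suffix: -ful
As in: helpful -> help + -ful
Meaning = full of


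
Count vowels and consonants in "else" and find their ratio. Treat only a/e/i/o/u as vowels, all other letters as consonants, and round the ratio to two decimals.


Word: "else"
Vowels (a,e,i,o,u): 2
Consonants: 2
Ratio = 2/2
= 1.00


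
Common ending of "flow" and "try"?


Word 1: "flow"
Word 2: "try"
Comparing from end:
  Pos -1: 'w' != 'y' (stop)
LCS = "" (length 0)


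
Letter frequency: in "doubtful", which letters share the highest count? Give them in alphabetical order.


Word: "doubtful"
Letter counts:
  'b': 1
  'd': 1
  'f': 1
  'l': 1
  'o': 1
  't': 1
  'u': 2
Maximum count = 2
Most frequent = 'u' (2 times each)


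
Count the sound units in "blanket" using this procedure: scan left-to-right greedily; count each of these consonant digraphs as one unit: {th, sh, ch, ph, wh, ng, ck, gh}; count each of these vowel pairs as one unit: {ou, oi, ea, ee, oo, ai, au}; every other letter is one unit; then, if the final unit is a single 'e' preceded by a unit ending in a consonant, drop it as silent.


Word: "blanket" (7 letters)
Left-to-right scan:
  (1) 'b' (letter)
  (2) 'l' (letter)
  (3) 'a' (letter)
  (4) 'n' (letter)
  (5) 'k' (letter)
  (6) 'e' (letter)
  (7) 't' (letter)
Units from scan: 7
Sound units = 7 units


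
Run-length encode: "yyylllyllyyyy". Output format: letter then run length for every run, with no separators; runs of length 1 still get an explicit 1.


String: "yyylllyllyyyy"
Scanning for consecutive runs:
  'y' x 3
  'l' x 3
  'y' x 1
  'l' x 2
  'y' x 4
RLE = "y3l3y1l2y4"


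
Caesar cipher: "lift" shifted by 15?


Word: "lift"
Shift: 15
Each letter → (letter + shift) mod 26:
  'l' (11) + 15 = 0 → 'a'
  'i' (8) + 15 = 23 → 'x'
  'f' (5) + 15 = 20 → 'u'
  't' (19) + 15 = 8 → 'i'
Result = "axui"


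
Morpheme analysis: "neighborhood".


Word: "neighborhood"
Morphemes: neighbor + -hood
Each morpheme carries meaning
= 2 morphemes


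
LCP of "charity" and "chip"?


Word 1: "charity"
Word 2: "chip"
Comparing from start:
  Pos 0: 'c' == 'c'
  Pos 1: 'h' == 'h'
  Pos 2: 'a' != 'i' (stop)
LCP = "ch" (length 2)


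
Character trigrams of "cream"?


Word: "cream" (length 5)
Number of trigrams = 5 - 3 + 1 = 3
  Position 0: "cre"
  Position 1: "rea"
  Position 2: "eam"
Trigrams = "cre", "rea", "eam"


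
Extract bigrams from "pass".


Word: "pass" (length 4)
Number of bigrams = 4 - 2 + 1 = 3
  Position 0: "pa"
  Position 1: "as"
  Position 2: "ss"
Bigrams = "pa", "as", "ss"


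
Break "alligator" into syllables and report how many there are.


Word: "alligator"
Syllable breakdown: al / li / ga / tor
Counting: 4 parts
= 4 syllables


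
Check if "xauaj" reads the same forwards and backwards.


Word: "xauaj"
Reversed: "jauax"
Forward == Backward? xauaj != jauax
Palindrome = No


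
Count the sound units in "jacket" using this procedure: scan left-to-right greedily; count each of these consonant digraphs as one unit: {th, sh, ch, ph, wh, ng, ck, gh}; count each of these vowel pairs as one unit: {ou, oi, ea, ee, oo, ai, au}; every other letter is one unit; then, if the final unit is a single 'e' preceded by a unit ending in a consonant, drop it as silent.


Word: "jacket" (6 letters)
Left-to-right scan:
  1. 'j' (letter)
  2. 'a' (letter)
  3. 'ck' (digraph)
  4. 'e' (letter)
  5. 't' (letter)
Units from scan: 5
Sound units = 5 units


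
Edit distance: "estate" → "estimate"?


Word 1: "estate" (length 6)
Word 2: "estimate" (length 8)
One optimal edit sequence (insert/delete/substitute each cost 1):
  1. keep 'e'
  2. keep 's'
  3. keep 't'
  4. insert 'i'  (+1)
  5. insert 'm'  (+1)
  6. keep 'a'
  7. keep 't'
  8. keep 'e'
Total edit operations: 2
Edit distance = 2


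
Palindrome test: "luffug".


Word: "luffug"
Reversed: "gufful"
Forward == Backward? luffug != gufful
Palindrome = No


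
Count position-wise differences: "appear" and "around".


Comparing character by character (same length = 6):
  Pos 0: 'a' vs 'a' =
  Pos 1: 'p' vs 'r' !=
  Pos 2: 'p' vs 'o' !=
  Pos 3: 'e' vs 'u' !=
  Pos 4: 'a' vs 'n' !=
  Pos 5: 'r' vs 'd' !=
Hamming distance = 5


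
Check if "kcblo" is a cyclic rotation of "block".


Word: "block", Candidate: "kcblo"
Method: check if candidate is substring of word+word
"blockblock" contains "kcblo"? No
Is rotation = No


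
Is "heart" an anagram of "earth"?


Word 1: "earth" → sorted: aehrt
Word 2: "heart" → sorted: aehrt
Same letters? aehrt == aehrt
Anagram = Yes


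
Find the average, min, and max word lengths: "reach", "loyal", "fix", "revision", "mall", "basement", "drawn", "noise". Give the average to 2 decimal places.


Lengths: "reach"=5, "loyal"=5, "fix"=3, "revision"=8, "mall"=4, "basement"=8, "drawn"=5, "noise"=5
Sum = 43, Count = 8
Average = 43/8 = 5.38
= avg=5.38, min=3, max=8


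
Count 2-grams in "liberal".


Word: "liberal" (length 7)
Number of 2-grams = length - 2 + 1 = 7 - 2 + 1
= 6


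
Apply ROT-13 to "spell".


Word: "spell"
Shift: 13
Each letter → (letter + shift) mod 26:
  's' (18) + 13 = 5 → 'f'
  'p' (15) + 13 = 2 → 'c'
  'e' (4) + 13 = 17 → 'r'
  'l' (11) + 13 = 24 → 'y'
  'l' (11) + 13 = 24 → 'y'
Result = "fcryy"


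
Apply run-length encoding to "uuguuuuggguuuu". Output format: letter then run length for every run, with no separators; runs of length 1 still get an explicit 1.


String: "uuguuuuggguuuu"
Scanning for consecutive runs:
  'u' x 2
  'g' x 1
  'u' x 4
  'g' x 3
  'u' x 4
RLE = "u2g1u4g3u4"


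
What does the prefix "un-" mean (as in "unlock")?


Prefix: un-
Example: unlock = un- + lock
Meaning = not / reverse


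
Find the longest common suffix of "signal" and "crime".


Word 1: "signal"
Word 2: "crime"
Comparing from end:
  Pos -1: 'l' != 'e' (stop)
LCS = "" (length 0)


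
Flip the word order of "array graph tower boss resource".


Original: "array graph tower boss resource"
Words (1..n): array | graph | tower | boss | resource
Reversed (n..1): resource | boss | tower | graph | array
Result = "resource boss tower graph array"


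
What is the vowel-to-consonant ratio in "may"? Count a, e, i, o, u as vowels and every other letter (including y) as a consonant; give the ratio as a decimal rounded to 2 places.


Word: "may"
Vowels (a,e,i,o,u): 1
Consonants: 2
Ratio = 1/2
= 0.50


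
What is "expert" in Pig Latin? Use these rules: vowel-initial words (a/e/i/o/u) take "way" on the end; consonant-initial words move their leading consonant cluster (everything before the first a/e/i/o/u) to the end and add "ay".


Word: "expert"
Starts with vowel → add 'way'
Pig Latin = "expertway"


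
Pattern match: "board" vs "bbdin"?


Pattern of "board": [0, 1, 2, 3, 4]
Pattern of "bbdin": [0, 0, 1, 2, 3]
Patterns do not match
Same pattern = No


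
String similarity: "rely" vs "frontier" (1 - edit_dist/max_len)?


Word 1: "rely" (length 4)
Word 2: "frontier" (length 8)
One optimal edit sequence:
  1. insert 'f'  (+1)
  2. keep 'r'
  3. insert 'o'  (+1)
  4. insert 'n'  (+1)
  5. insert 't'  (+1)
  6. substitute 'e' -> 'i'  (+1)
  7. substitute 'l' -> 'e'  (+1)
  8. substitute 'y' -> 'r'  (+1)
Edit distance = 7
Max length = max(4, 8) = 8
Similarity = 1 - 7/8
= 0.1250


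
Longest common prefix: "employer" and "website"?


Word 1: "employer"
Word 2: "website"
Comparing from start:
  Pos 0: 'e' != 'w' (stop)
LCP = "" (length 0)


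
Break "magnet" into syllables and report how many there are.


Word: "magnet"
Syllable breakdown: mag / net
Counting: 2 parts
= 2 syllables


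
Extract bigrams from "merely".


Word: "merely" (length 6)
Number of bigrams = 6 - 2 + 1 = 5
  Position 0: "me"
  Position 1: "er"
  Position 2: "re"
  Position 3: "el"
  Position 4: "ly"
Bigrams = "me", "er", "re", "el", "ly"


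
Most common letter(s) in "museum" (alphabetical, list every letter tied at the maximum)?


Word: "museum"
Letter counts:
  'e': 1
  'm': 2
  's': 1
  'u': 2
Maximum count = 2
Most frequent = 'm', 'u' (2 times each)


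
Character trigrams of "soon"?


Word: "soon" (length 4)
Number of trigrams = 4 - 3 + 1 = 2
  Position 0: "soo"
  Position 1: "oon"
Trigrams = "soo", "oon"


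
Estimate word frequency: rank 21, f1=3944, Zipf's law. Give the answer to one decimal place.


Zipf's law: f(r) = f(1) / r
f(1) = 3944
f(21) = 3944 / 21
= 187.8 occurrences


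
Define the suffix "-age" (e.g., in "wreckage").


Suffix: -age
Example: wreckage = wreck + -age
Meaning = result / collection


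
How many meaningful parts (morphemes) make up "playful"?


Word: "playful"
Morphemes: play + -ful
Each morpheme carries meaning
= 2 morphemes


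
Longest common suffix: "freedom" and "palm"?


Word 1: "freedom"
Word 2: "palm"
Comparing from end:
  Pos -1: 'm' == 'm'
  Pos -2: 'o' != 'l' (stop)
LCS = "m" (length 1)


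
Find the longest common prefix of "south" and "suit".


Word 1: "south"
Word 2: "suit"
Comparing from start:
  Pos 0: 's' == 's'
  Pos 1: 'o' != 'u' (stop)
LCP = "s" (length 1)


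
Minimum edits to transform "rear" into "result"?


Word 1: "rear" (length 4)
Word 2: "result" (length 6)
One optimal edit sequence (insert/delete/substitute each cost 1):
  1. keep 'r'
  2. keep 'e'
  3. insert 's'  (+1)
  4. insert 'u'  (+1)
  5. substitute 'a' -> 'l'  (+1)
  6. substitute 'r' -> 't'  (+1)
Total edit operations: 4
Edit distance = 4


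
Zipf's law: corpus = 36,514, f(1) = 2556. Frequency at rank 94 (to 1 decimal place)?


Zipf's law: f(r) = f(1) / r
f(1) = 2556
f(94) = 2556 / 94
= 27.2 occurrences


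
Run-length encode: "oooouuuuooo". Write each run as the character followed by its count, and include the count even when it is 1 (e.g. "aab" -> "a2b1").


String: "oooouuuuooo"
Scanning for consecutive runs:
  'o' x 4
  'u' x 4
  'o' x 3
RLE = "o4u4o3"


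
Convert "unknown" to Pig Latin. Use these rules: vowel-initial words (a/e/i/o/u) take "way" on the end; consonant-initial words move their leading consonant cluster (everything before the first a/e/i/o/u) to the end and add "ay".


Word: "unknown"
Starts with vowel → add 'way'
Pig Latin = "unknownway"


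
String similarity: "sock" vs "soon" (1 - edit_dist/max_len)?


Word 1: "sock" (length 4)
Word 2: "soon" (length 4)
One optimal edit sequence:
  1. keep 's'
  2. keep 'o'
  3. substitute 'c' -> 'o'  (+1)
  4. substitute 'k' -> 'n'  (+1)
Edit distance = 2
Max length = max(4, 4) = 4
Similarity = 1 - 2/4
= 0.5000


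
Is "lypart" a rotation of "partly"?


Word: "partly", Candidate: "lypart"
Method: check if candidate is substring of word+word
"partlypartly" contains "lypart"? Yes
Is rotation = Yes


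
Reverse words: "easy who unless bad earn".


Original: "easy who unless bad earn"
Words (1..n): easy | who | unless | bad | earn
Reversed (n..1): earn | bad | unless | who | easy
Result = "earn bad unless who easy"


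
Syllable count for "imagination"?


Word: "imagination"
Syllable breakdown: i · mag · i · na · tion
Counting: 5 parts
= 5 syllables


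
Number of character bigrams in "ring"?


Word: "ring" (length 4)
Number of 2-grams = length - 2 + 1 = 4 - 2 + 1
= 3


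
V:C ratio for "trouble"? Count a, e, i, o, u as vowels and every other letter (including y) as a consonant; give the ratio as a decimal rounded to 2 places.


Word: "trouble"
Vowels (a,e,i,o,u): 3
Consonants: 4
Ratio = 3/4
= 0.75


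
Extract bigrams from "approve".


Word: "approve" (length 7)
Number of bigrams = 7 - 2 + 1 = 6
  Position 0: "ap"
  Position 1: "pp"
  Position 2: "pr"
  Position 3: "ro"
  Position 4: "ov"
  Position 5: "ve"
Bigrams = "ap", "pp", "pr", "ro", "ov", "ve"


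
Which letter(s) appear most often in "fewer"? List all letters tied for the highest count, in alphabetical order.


Word: "fewer"
Letter counts:
  'e': 2
  'f': 1
  'r': 1
  'w': 1
Maximum count = 2
Most frequent = 'e' (2 times each)


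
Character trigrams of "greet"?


Word: "greet" (length 5)
Number of trigrams = 5 - 3 + 1 = 3
  Position 0: "gre"
  Position 1: "ree"
  Position 2: "eet"
Trigrams = "gre", "ree", "eet"


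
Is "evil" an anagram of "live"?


Word 1: "live" → sorted: eilv
Word 2: "evil" → sorted: eilv
Same letters? eilv == eilv
Anagram = Yes


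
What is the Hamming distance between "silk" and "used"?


Comparing character by character (same length = 4):
  Pos 0: 's' vs 'u' !=
  Pos 1: 'i' vs 's' !=
  Pos 2: 'l' vs 'e' !=
  Pos 3: 'k' vs 'd' !=
Hamming distance = 4


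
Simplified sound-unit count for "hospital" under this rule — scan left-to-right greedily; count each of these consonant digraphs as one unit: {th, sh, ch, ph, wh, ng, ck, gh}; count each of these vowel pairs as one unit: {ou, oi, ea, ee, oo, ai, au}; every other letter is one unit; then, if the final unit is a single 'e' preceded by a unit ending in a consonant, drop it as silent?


Word: "hospital" (8 letters)
Left-to-right scan:
  1. 'h' (letter)
  2. 'o' (letter)
  3. 's' (letter)
  4. 'p' (letter)
  5. 'i' (letter)
  6. 't' (letter)
  7. 'a' (letter)
  8. 'l' (letter)
Units from scan: 8
Sound units = 8 units


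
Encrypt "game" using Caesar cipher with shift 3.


Word: "game"
Shift: 3
Each letter → (letter + shift) mod 26:
  'g' (6) + 3 = 9 → 'j'
  'a' (0) + 3 = 3 → 'd'
  'm' (12) + 3 = 15 → 'p'
  'e' (4) + 3 = 7 → 'h'
Result = "jdph"


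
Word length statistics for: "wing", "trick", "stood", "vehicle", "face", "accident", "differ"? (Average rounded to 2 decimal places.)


Lengths: "wing"=4, "trick"=5, "stood"=5, "vehicle"=7, "face"=4, "accident"=8, "differ"=6
Sum = 39, Count = 7
Average = 39/7 = 5.57
= avg=5.57, min=4, max=8


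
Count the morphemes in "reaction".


Word: "reaction"
Morphemes: re- | act | -ion
Each morpheme carries meaning
= 3 morphemes


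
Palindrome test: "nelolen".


Word: "nelolen"
Reversed: "nelolen"
Forward == Backward? nelolen == nelolen
Palindrome = Yes


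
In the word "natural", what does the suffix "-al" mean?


Suffix: -al
As in: natural -> nature + -al, with a spelling change
Meaning = relating to


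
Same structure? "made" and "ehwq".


Pattern of "made": [0, 1, 2, 3]
Pattern of "ehwq": [0, 1, 2, 3]
Patterns match
Same pattern = Yes


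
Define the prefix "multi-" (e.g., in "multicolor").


Prefix: multi-
Example: multicolor = multi- + color
Meaning = many


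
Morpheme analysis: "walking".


Word: "walking"
Morphemes: walk / -ing
Each morpheme carries meaning
= 2 morphemes


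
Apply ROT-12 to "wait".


Word: "wait"
Shift: 12
Each letter → (letter + shift) mod 26:
  'w' (22) + 12 = 8 → 'i'
  'a' (0) + 12 = 12 → 'm'
  'i' (8) + 12 = 20 → 'u'
  't' (19) + 12 = 5 → 'f'
Result = "imuf"


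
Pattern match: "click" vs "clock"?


Pattern of "click": [0, 1, 2, 0, 3]
Pattern of "clock": [0, 1, 2, 0, 3]
Patterns match
Same pattern = Yes


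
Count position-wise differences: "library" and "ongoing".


Comparing character by character (same length = 7):
  Pos 0: 'l' vs 'o' !=
  Pos 1: 'i' vs 'n' !=
  Pos 2: 'b' vs 'g' !=
  Pos 3: 'r' vs 'o' !=
  Pos 4: 'a' vs 'i' !=
  Pos 5: 'r' vs 'n' !=
  Pos 6: 'y' vs 'g' !=
Hamming distance = 7


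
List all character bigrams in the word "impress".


Word: "impress" (length 7)
Number of bigrams = 7 - 2 + 1 = 6
  Position 0: "im"
  Position 1: "mp"
  Position 2: "pr"
  Position 3: "re"
  Position 4: "es"
  Position 5: "ss"
Bigrams = "im", "mp", "pr", "re", "es", "ss"


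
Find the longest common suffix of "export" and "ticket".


Word 1: "export"
Word 2: "ticket"
Comparing from end:
  Pos -1: 't' == 't'
  Pos -2: 'r' != 'e' (stop)
LCS = "t" (length 1)


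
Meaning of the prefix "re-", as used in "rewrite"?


Prefix: re-
Example: rewrite = re- + write
Meaning = again


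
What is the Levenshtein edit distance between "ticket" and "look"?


Word 1: "ticket" (length 6)
Word 2: "look" (length 4)
One optimal edit sequence (insert/delete/substitute each cost 1):
  1. substitute 't' -> 'l'  (+1)
  2. substitute 'i' -> 'o'  (+1)
  3. substitute 'c' -> 'o'  (+1)
  4. keep 'k'
  5. delete 'e'  (+1)
  6. delete 't'  (+1)
Total edit operations: 5
Edit distance = 5


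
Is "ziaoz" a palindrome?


Word: "ziaoz"
Reversed: "zoaiz"
Forward == Backward? ziaoz != zoaiz
Palindrome = No


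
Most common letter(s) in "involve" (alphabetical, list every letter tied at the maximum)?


Word: "involve"
Letter counts:
  'e': 1
  'i': 1
  'l': 1
  'n': 1
  'o': 1
  'v': 2
Maximum count = 2
Most frequent = 'v' (2 times each)


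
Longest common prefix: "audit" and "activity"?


Word 1: "audit"
Word 2: "activity"
Comparing from start:
  Pos 0: 'a' == 'a'
  Pos 1: 'u' != 'c' (stop)
LCP = "a" (length 1)


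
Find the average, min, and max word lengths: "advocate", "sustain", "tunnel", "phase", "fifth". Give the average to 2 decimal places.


Lengths: "advocate"=8, "sustain"=7, "tunnel"=6, "phase"=5, "fifth"=5
Sum = 31, Count = 5
Average = 31/5 = 6.20
= avg=6.20, min=5, max=8


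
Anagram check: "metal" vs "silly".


Word 1: "metal" → sorted: aelmt
Word 2: "silly" → sorted: illsy
Same letters? aelmt != illsy
Anagram = No


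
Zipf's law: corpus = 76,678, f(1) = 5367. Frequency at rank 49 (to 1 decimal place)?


Zipf's law: f(r) = f(1) / r
f(1) = 5367
f(49) = 5367 / 49
= 109.5 occurrences


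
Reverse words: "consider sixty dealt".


Original: "consider sixty dealt"
Words (1..n): consider | sixty | dealt
Reversed (n..1): dealt | sixty | consider
Result = "dealt sixty consider"


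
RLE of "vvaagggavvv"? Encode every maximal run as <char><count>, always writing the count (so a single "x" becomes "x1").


String: "vvaagggavvv"
Scanning for consecutive runs:
  'v' x 2
  'a' x 2
  'g' x 3
  'a' x 1
  'v' x 3
RLE = "v2a2g3a1v3"


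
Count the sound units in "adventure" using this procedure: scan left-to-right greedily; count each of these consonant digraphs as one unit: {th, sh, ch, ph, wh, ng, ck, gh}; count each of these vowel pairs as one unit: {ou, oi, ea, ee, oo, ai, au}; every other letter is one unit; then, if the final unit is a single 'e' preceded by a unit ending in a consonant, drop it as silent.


Word: "adventure" (9 letters)
Left-to-right scan:
  [1] 'a' (letter)
  [2] 'd' (letter)
  [3] 'v' (letter)
  [4] 'e' (letter)
  [5] 'n' (letter)
  [6] 't' (letter)
  [7] 'u' (letter)
  [8] 'r' (letter)
  [9] 'e' (letter)
Units from scan: 9
Final unit is 'e' after a consonant -> drop as silent (-1)
Sound units = 8 units


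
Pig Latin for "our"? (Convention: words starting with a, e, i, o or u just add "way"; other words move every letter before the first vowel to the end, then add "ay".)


Word: "our"
Starts with vowel → add 'way'
Pig Latin = "ourway"


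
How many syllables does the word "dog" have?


Word: "dog"
Syllable breakdown: dog
Counting: 1 part
= 1 syllable


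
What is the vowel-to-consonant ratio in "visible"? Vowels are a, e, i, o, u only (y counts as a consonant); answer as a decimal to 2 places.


Word: "visible"
Vowels (a,e,i,o,u): 3
Consonants: 4
Ratio = 3/4
= 0.75


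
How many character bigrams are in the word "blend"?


Word: "blend" (length 5)
Number of 2-grams = length - 2 + 1 = 5 - 2 + 1
= 4


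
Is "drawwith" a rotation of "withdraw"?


Word: "withdraw", Candidate: "drawwith"
Method: check if candidate is substring of word+word
"withdrawwithdraw" contains "drawwith"? Yes
Is rotation = Yes


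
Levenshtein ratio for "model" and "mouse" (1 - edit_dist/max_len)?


Word 1: "model" (length 5)
Word 2: "mouse" (length 5)
One optimal edit sequence:
  1. keep 'm'
  2. keep 'o'
  3. substitute 'd' -> 'u'  (+1)
  4. substitute 'e' -> 's'  (+1)
  5. substitute 'l' -> 'e'  (+1)
Edit distance = 3
Max length = max(5, 5) = 5
Similarity = 1 - 3/5
= 0.4000


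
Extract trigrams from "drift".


Word: "drift" (length 5)
Number of trigrams = 5 - 3 + 1 = 3
  Position 0: "dri"
  Position 1: "rif"
  Position 2: "ift"
Trigrams = "dri", "rif", "ift"


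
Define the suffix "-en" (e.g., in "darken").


Suffix: -en
Example: darken (dark + -en)
Meaning = to make / become


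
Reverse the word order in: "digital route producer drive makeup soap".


Original: "digital route producer drive makeup soap"
Words (1..n): digital | route | producer | drive | makeup | soap
Reversed (n..1): soap | makeup | drive | producer | route | digital
Result = "soap makeup drive producer route digital"


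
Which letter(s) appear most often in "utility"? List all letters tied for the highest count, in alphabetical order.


Word: "utility"
Letter counts:
  'i': 2
  'l': 1
  't': 2
  'u': 1
  'y': 1
Maximum count = 2
Most frequent = 'i', 't' (2 times each)


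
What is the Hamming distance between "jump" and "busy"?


Comparing character by character (same length = 4):
  Pos 0: 'j' vs 'b' !=
  Pos 1: 'u' vs 'u' =
  Pos 2: 'm' vs 's' !=
  Pos 3: 'p' vs 'y' !=
Hamming distance = 3


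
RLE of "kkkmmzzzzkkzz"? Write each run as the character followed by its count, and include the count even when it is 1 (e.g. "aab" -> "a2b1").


String: "kkkmmzzzzkkzz"
Scanning for consecutive runs:
  'k' x 3
  'm' x 2
  'z' x 4
  'k' x 2
  'z' x 2
RLE = "k3m2z4k2z2"


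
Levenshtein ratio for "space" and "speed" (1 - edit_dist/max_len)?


Word 1: "space" (length 5)
Word 2: "speed" (length 5)
One optimal edit sequence:
  1. keep 's'
  2. keep 'p'
  3. substitute 'a' -> 'e'  (+1)
  4. substitute 'c' -> 'e'  (+1)
  5. substitute 'e' -> 'd'  (+1)
Edit distance = 3
Max length = max(5, 5) = 5
Similarity = 1 - 3/5
= 0.4000


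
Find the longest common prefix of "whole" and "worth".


Word 1: "whole"
Word 2: "worth"
Comparing from start:
  Pos 0: 'w' == 'w'
  Pos 1: 'h' != 'o' (stop)
LCP = "w" (length 1)


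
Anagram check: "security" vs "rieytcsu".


Word 1: "security" → sorted: ceirstuy
Word 2: "rieytcsu" → sorted: ceirstuy
Same letters? ceirstuy == ceirstuy
Anagram = Yes


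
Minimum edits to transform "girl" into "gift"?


Word 1: "girl" (length 4)
Word 2: "gift" (length 4)
One optimal edit sequence (insert/delete/substitute each cost 1):
  1. keep 'g'
  2. keep 'i'
  3. substitute 'r' -> 'f'  (+1)
  4. substitute 'l' -> 't'  (+1)
Total edit operations: 2
Edit distance = 2


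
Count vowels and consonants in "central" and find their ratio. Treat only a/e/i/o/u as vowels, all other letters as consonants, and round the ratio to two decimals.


Word: "central"
Vowels (a,e,i,o,u): 2
Consonants: 5
Ratio = 2/5
= 0.40


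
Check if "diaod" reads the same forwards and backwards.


Word: "diaod"
Reversed: "doaid"
Forward == Backward? diaod != doaid
Palindrome = No


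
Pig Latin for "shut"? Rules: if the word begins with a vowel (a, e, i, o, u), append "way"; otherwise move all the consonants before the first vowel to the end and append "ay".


Word: "shut"
Starts with consonant(s) → move to end, add 'ay'
Consonant cluster: "sh"
Pig Latin = "utshay"


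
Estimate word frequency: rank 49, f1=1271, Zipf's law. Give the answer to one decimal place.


Zipf's law: f(r) = f(1) / r
f(1) = 1271
f(49) = 1271 / 49
= 25.9 occurrences


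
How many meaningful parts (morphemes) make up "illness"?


Word: "illness"
Morphemes: ill | -ness
Each morpheme carries meaning
= 2 morphemes


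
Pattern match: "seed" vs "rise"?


Pattern of "seed": [0, 1, 1, 2]
Pattern of "rise": [0, 1, 2, 3]
Patterns do not match
Same pattern = No


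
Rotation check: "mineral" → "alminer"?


Word: "mineral", Candidate: "alminer"
Method: check if candidate is substring of word+word
"mineralmineral" contains "alminer"? Yes
Is rotation = Yes


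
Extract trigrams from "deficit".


Word: "deficit" (length 7)
Number of trigrams = 7 - 3 + 1 = 5
  Position 0: "def"
  Position 1: "efi"
  Position 2: "fic"
  Position 3: "ici"
  Position 4: "cit"
Trigrams = "def", "efi", "fic", "ici", "cit"


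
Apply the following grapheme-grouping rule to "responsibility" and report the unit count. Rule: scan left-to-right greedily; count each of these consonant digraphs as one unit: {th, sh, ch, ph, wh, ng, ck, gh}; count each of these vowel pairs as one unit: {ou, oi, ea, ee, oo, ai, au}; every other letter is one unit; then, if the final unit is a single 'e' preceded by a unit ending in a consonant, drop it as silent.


Word: "responsibility" (14 letters)
Left-to-right scan:
  [1] 'r' (letter)
  [2] 'e' (letter)
  [3] 's' (letter)
  [4] 'p' (letter)
  [5] 'o' (letter)
  [6] 'n' (letter)
  [7] 's' (letter)
  [8] 'i' (letter)
  [9] 'b' (letter)
  [10] 'i' (letter)
  [11] 'l' (letter)
  [12] 'i' (letter)
  [13] 't' (letter)
  [14] 'y' (letter)
Units from scan: 14
Sound units = 14 units


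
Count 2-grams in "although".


Word: "although" (length 8)
Number of 2-grams = length - 2 + 1 = 8 - 2 + 1
= 7


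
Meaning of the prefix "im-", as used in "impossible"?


Prefix: im-
Example: impossible = im- + possible
Meaning = not / into


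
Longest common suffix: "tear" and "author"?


Word 1: "tear"
Word 2: "author"
Comparing from end:
  Pos -1: 'r' == 'r'
  Pos -2: 'a' != 'o' (stop)
LCS = "r" (length 1)


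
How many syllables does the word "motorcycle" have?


Word: "motorcycle"
Syllable breakdown: mo-tor-cy-cle
Counting: 4 parts
= 4 syllables


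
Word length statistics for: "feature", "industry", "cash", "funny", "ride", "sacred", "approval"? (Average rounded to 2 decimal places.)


Lengths: "feature"=7, "industry"=8, "cash"=4, "funny"=5, "ride"=4, "sacred"=6, "approval"=8
Sum = 42, Count = 7
Average = 42/7 = 6.00
= avg=6.00, min=4, max=8


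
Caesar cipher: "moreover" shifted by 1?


Word: "moreover"
Shift: 1
Each letter → (letter + shift) mod 26:
  'm' (12) + 1 = 13 → 'n'
  'o' (14) + 1 = 15 → 'p'
  'r' (17) + 1 = 18 → 's'
  'e' (4) + 1 = 5 → 'f'
  'o' (14) + 1 = 15 → 'p'
  'v' (21) + 1 = 22 → 'w'
  'e' (4) + 1 = 5 → 'f'
  'r' (17) + 1 = 18 → 's'
Result = "npsfpwfs"


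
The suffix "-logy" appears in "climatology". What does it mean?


Suffix: -logy
Example: climatology (climate + -logy, with a spelling change)
Meaning = study of


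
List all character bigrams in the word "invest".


Word: "invest" (length 6)
Number of bigrams = 6 - 2 + 1 = 5
  Position 0: "in"
  Position 1: "nv"
  Position 2: "ve"
  Position 3: "es"
  Position 4: "st"
Bigrams = "in", "nv", "ve", "es", "st"


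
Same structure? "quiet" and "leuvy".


Pattern of "quiet": [0, 1, 2, 3, 4]
Pattern of "leuvy": [0, 1, 2, 3, 4]
Patterns match
Same pattern = Yes


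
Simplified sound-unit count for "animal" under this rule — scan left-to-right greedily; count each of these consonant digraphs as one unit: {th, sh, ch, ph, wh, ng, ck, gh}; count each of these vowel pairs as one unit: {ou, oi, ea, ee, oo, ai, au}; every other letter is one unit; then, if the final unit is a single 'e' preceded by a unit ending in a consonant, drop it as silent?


Word: "animal" (6 letters)
Left-to-right scan:
  [1] 'a' (letter)
  [2] 'n' (letter)
  [3] 'i' (letter)
  [4] 'm' (letter)
  [5] 'a' (letter)
  [6] 'l' (letter)
Units from scan: 6
Sound units = 6 units


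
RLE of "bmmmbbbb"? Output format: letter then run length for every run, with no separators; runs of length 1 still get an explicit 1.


String: "bmmmbbbb"
Scanning for consecutive runs:
  'b' x 1
  'm' x 3
  'b' x 4
RLE = "b1m3b4"


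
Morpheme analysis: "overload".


Word: "overload"
Morphemes: over- | load
Each morpheme carries meaning
= 2 morphemes


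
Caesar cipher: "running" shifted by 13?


Word: "running"
Shift: 13
Each letter → (letter + shift) mod 26:
  'r' (17) + 13 = 4 → 'e'
  'u' (20) + 13 = 7 → 'h'
  'n' (13) + 13 = 0 → 'a'
  'n' (13) + 13 = 0 → 'a'
  'i' (8) + 13 = 21 → 'v'
  'n' (13) + 13 = 0 → 'a'
  'g' (6) + 13 = 19 → 't'
Result = "ehaavat"


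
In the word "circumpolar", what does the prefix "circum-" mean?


Prefix: circum-
Example: circumpolar (circum- + polar)
Meaning = around


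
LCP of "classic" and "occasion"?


Word 1: "classic"
Word 2: "occasion"
Comparing from start:
  Pos 0: 'c' != 'o' (stop)
LCP = "" (length 0)


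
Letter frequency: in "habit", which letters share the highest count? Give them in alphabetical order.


Word: "habit"
Letter counts:
  'a': 1
  'b': 1
  'h': 1
  'i': 1
  't': 1
Maximum count = 1
Most frequent = 'a', 'b', 'h', 'i', 't' (1 time each)


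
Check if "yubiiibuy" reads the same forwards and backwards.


Word: "yubiiibuy"
Reversed: "yubiiibuy"
Forward == Backward? yubiiibuy == yubiiibuy
Palindrome = Yes


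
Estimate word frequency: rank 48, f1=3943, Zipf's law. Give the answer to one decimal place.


Zipf's law: f(r) = f(1) / r
f(1) = 3943
f(48) = 3943 / 48
= 82.1 occurrences


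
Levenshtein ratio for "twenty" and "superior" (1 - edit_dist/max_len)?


Word 1: "twenty" (length 6)
Word 2: "superior" (length 8)
One optimal edit sequence:
  1. insert 's'  (+1)
  2. substitute 't' -> 'u'  (+1)
  3. substitute 'w' -> 'p'  (+1)
  4. keep 'e'
  5. insert 'r'  (+1)
  6. substitute 'n' -> 'i'  (+1)
  7. substitute 't' -> 'o'  (+1)
  8. substitute 'y' -> 'r'  (+1)
Edit distance = 7
Max length = max(6, 8) = 8
Similarity = 1 - 7/8
= 0.1250


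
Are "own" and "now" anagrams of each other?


Word 1: "own" → sorted: now
Word 2: "now" → sorted: now
Same letters? now == now
Anagram = Yes


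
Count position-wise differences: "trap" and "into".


Comparing character by character (same length = 4):
  Pos 0: 't' vs 'i' !=
  Pos 1: 'r' vs 'n' !=
  Pos 2: 'a' vs 't' !=
  Pos 3: 'p' vs 'o' !=
Hamming distance = 4


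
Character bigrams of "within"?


Word: "within" (length 6)
Number of bigrams = 6 - 2 + 1 = 5
  Position 0: "wi"
  Position 1: "it"
  Position 2: "th"
  Position 3: "hi"
  Position 4: "in"
Bigrams = "wi", "it", "th", "hi", "in"


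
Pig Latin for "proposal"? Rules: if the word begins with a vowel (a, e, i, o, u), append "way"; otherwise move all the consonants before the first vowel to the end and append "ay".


Word: "proposal"
Starts with consonant(s) → move to end, add 'ay'
Consonant cluster: "pr"
Pig Latin = "oposalpray"


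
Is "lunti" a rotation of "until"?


Word: "until", Candidate: "lunti"
Method: check if candidate is substring of word+word
"untiluntil" contains "lunti"? Yes
Is rotation = Yes


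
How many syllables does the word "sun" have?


Word: "sun"
Syllable breakdown: sun
Counting: 1 part
= 1 syllable


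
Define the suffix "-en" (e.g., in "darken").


Suffix: -en
Example: darken = dark + -en
Meaning = to make / become


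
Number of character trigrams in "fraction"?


Word: "fraction" (length 8)
Number of 3-grams = length - 3 + 1 = 8 - 3 + 1
= 6


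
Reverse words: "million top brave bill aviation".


Original: "million top brave bill aviation"
Words (1..n): million | top | brave | bill | aviation
Reversed (n..1): aviation | bill | brave | top | million
Result = "aviation bill brave top million"


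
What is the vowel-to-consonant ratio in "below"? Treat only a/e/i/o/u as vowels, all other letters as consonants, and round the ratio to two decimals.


Word: "below"
Vowels (a,e,i,o,u): 2
Consonants: 3
Ratio = 2/3
= 0.67


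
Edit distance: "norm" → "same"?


Word 1: "norm" (length 4)
Word 2: "same" (length 4)
One optimal edit sequence (insert/delete/substitute each cost 1):
  1. substitute 'n' -> 's'  (+1)
  2. substitute 'o' -> 'a'  (+1)
  3. substitute 'r' -> 'm'  (+1)
  4. substitute 'm' -> 'e'  (+1)
Total edit operations: 4
Edit distance = 4


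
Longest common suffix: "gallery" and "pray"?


Word 1: "gallery"
Word 2: "pray"
Comparing from end:
  Pos -1: 'y' == 'y'
  Pos -2: 'r' != 'a' (stop)
LCS = "y" (length 1)


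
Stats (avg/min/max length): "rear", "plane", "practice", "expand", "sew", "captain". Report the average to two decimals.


Lengths: "rear"=4, "plane"=5, "practice"=8, "expand"=6, "sew"=3, "captain"=7
Sum = 33, Count = 6
Average = 33/6 = 5.50
= avg=5.50, min=3, max=8


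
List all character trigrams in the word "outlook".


Word: "outlook" (length 7)
Number of trigrams = 7 - 3 + 1 = 5
  Position 0: "out"
  Position 1: "utl"
  Position 2: "tlo"
  Position 3: "loo"
  Position 4: "ook"
Trigrams = "out", "utl", "tlo", "loo", "ook"


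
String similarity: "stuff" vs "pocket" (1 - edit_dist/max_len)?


Word 1: "stuff" (length 5)
Word 2: "pocket" (length 6)
One optimal edit sequence:
  1. insert 'p'  (+1)
  2. substitute 's' -> 'o'  (+1)
  3. substitute 't' -> 'c'  (+1)
  4. substitute 'u' -> 'k'  (+1)
  5. substitute 'f' -> 'e'  (+1)
  6. substitute 'f' -> 't'  (+1)
Edit distance = 6
Max length = max(5, 6) = 6
Similarity = 1 - 6/6
= 0.0000


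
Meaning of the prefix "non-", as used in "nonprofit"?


Prefix: non-
Example: nonprofit (non- + profit)
Meaning = not


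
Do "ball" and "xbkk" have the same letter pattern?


Pattern of "ball": [0, 1, 2, 2]
Pattern of "xbkk": [0, 1, 2, 2]
Patterns match
Same pattern = Yes


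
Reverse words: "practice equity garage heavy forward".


Original: "practice equity garage heavy forward"
Words (1..n): practice | equity | garage | heavy | forward
Reversed (n..1): forward | heavy | garage | equity | practice
Result = "forward heavy garage equity practice"


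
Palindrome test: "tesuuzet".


Word: "tesuuzet"
Reversed: "tezuuset"
Forward == Backward? tesuuzet != tezuuset
Palindrome = No


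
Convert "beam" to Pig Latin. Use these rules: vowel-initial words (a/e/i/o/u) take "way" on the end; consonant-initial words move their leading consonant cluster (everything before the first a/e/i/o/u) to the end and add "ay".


Word: "beam"
Starts with consonant(s) → move to end, add 'ay'
Consonant cluster: "b"
Pig Latin = "eambay"


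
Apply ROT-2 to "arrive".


Word: "arrive"
Shift: 2
Each letter → (letter + shift) mod 26:
  'a' (0) + 2 = 2 → 'c'
  'r' (17) + 2 = 19 → 't'
  'r' (17) + 2 = 19 → 't'
  'i' (8) + 2 = 10 → 'k'
  'v' (21) + 2 = 23 → 'x'
  'e' (4) + 2 = 6 → 'g'
Result = "cttkxg"


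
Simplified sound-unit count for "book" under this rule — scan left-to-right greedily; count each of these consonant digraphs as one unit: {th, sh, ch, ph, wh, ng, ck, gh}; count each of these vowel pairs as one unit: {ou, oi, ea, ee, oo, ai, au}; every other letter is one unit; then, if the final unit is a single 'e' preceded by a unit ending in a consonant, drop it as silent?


Word: "book" (4 letters)
Left-to-right scan:
  (1) 'b' (letter)
  (2) 'oo' (vowel-pair)
  (3) 'k' (letter)
Units from scan: 3
Sound units = 3 units


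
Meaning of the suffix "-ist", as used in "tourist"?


Suffix: -ist
Example: tourist = tour + -ist
Meaning = one who practices


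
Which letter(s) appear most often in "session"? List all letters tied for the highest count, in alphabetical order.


Word: "session"
Letter counts:
  'e': 1
  'i': 1
  'n': 1
  'o': 1
  's': 3
Maximum count = 3
Most frequent = 's' (3 times each)


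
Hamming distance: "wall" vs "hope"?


Comparing character by character (same length = 4):
  Pos 0: 'w' vs 'h' !=
  Pos 1: 'a' vs 'o' !=
  Pos 2: 'l' vs 'p' !=
  Pos 3: 'l' vs 'e' !=
Hamming distance = 4


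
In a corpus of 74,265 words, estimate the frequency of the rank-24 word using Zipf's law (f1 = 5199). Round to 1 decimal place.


Zipf's law: f(r) = f(1) / r
f(1) = 5199
f(24) = 5199 / 24
= 216.6 occurrences


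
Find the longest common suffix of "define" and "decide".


Word 1: "define"
Word 2: "decide"
Comparing from end:
  Pos -1: 'e' == 'e'
  Pos -2: 'n' != 'd' (stop)
LCS = "e" (length 1)


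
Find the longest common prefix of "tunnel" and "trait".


Word 1: "tunnel"
Word 2: "trait"
Comparing from start:
  Pos 0: 't' == 't'
  Pos 1: 'u' != 'r' (stop)
LCP = "t" (length 1)
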